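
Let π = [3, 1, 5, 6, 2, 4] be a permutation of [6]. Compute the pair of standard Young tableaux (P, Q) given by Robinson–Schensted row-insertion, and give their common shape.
P = [1, 2, 4] / [3, 5, 6];  Q = [1, 3, 4] / [2, 5, 6];  common shape = (3, 3)

Row-insert the values π_1, π_2, … into P one at a time, bumping the leftmost entry strictly greater than the inserted value down to the next row. The recording tableau Q records, in position (i, j), the step at which that cell was added to P.
  Insert 3 (step 1): P = [3];  Q = [1]
  Insert 1 (step 2): P = [1] / [3];  Q = [1] / [2]
  Insert 5 (step 3): P = [1, 5] / [3];  Q = [1, 3] / [2]
  Insert 6 (step 4): P = [1, 5, 6] / [3];  Q = [1, 3, 4] / [2]
  Insert 2 (step 5): P = [1, 2, 6] / [3, 5];  Q = [1, 3, 4] / [2, 5]
  Insert 4 (step 6): P = [1, 2, 4] / [3, 5, 6];  Q = [1, 3, 4] / [2, 5, 6]
Final shape: (3, 3).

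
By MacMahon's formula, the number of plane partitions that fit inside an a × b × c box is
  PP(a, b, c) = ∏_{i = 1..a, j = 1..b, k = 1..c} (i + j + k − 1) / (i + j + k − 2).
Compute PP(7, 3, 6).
PP(7, 3, 6) = 131589315

Evaluate the triple product over i = 1..7, j = 1..3, k = 1..6. The factors are (2/1) · (3/2) · (4/3) · (5/4) · (6/5) · (7/6) · (3/2) · (4/3) · … (126 factors total). The numerators and denominators telescope so the product is an integer; carrying out the multiplication exactly gives PP(7, 3, 6) = 131589315.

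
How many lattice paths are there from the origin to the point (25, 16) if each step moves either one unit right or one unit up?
Number of paths = 103077446706

A monotone lattice path from (0, 0) to (25, 16) consists of 25 east steps and 16 north steps in some order, so it is determined by which 25 of the 41 steps are east. The count is C(41, 25) = 103077446706.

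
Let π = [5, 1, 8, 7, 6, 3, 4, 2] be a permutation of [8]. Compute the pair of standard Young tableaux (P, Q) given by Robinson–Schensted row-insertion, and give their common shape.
P = [1, 2, 4] / [3, 6] / [5] / [7] / [8];  Q = [1, 3, 7] / [2, 4] / [5] / [6] / [8];  common shape = (3, 2, 1, 1, 1)

Row-insert the values π_1, π_2, … into P one at a time, bumping the leftmost entry strictly greater than the inserted value down to the next row. The recording tableau Q records, in position (i, j), the step at which that cell was added to P.
  Insert 5 (step 1): P = [5];  Q = [1]
  Insert 1 (step 2): P = [1] / [5];  Q = [1] / [2]
  Insert 8 (step 3): P = [1, 8] / [5];  Q = [1, 3] / [2]
  Insert 7 (step 4): P = [1, 7] / [5, 8];  Q = [1, 3] / [2, 4]
  Insert 6 (step 5): P = [1, 6] / [5, 7] / [8];  Q = [1, 3] / [2, 4] / [5]
  Insert 3 (step 6): P = [1, 3] / [5, 6] / [7] / [8];  Q = [1, 3] / [2, 4] / [5] / [6]
  Insert 4 (step 7): P = [1, 3, 4] / [5, 6] / [7] / [8];  Q = [1, 3, 7] / [2, 4] / [5] / [6]
  Insert 2 (step 8): P = [1, 2, 4] / [3, 6] / [5] / [7] / [8];  Q = [1, 3, 7] / [2, 4] / [5] / [6] / [8]
Final shape: (3, 2, 1, 1, 1).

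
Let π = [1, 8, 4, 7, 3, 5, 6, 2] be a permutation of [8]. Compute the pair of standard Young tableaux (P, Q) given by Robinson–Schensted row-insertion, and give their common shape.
P = [1, 2, 5, 6] / [3, 7] / [4] / [8];  Q = [1, 2, 4, 7] / [3, 6] / [5] / [8];  common shape = (4, 2, 1, 1)

Row-insert the values π_1, π_2, … into P one at a time, bumping the leftmost entry strictly greater than the inserted value down to the next row. The recording tableau Q records, in position (i, j), the step at which that cell was added to P.
  Insert 1 (step 1): P = [1];  Q = [1]
  Insert 8 (step 2): P = [1, 8];  Q = [1, 2]
  Insert 4 (step 3): P = [1, 4] / [8];  Q = [1, 2] / [3]
  Insert 7 (step 4): P = [1, 4, 7] / [8];  Q = [1, 2, 4] / [3]
  Insert 3 (step 5): P = [1, 3, 7] / [4] / [8];  Q = [1, 2, 4] / [3] / [5]
  Insert 5 (step 6): P = [1, 3, 5] / [4, 7] / [8];  Q = [1, 2, 4] / [3, 6] / [5]
  Insert 6 (step 7): P = [1, 3, 5, 6] / [4, 7] / [8];  Q = [1, 2, 4, 7] / [3, 6] / [5]
  Insert 2 (step 8): P = [1, 2, 5, 6] / [3, 7] / [4] / [8];  Q = [1, 2, 4, 7] / [3, 6] / [5] / [8]
Final shape: (4, 2, 1, 1).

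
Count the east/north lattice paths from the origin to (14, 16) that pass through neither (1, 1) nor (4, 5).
Number of paths = 50786259

Inclusion–exclusion. Total paths: C(30, 14) = 145422675. Through P₁: C(2, 1)·C(28, 13) = 74884320. Through P₂: C(9, 4)·C(21, 10) = 44442216. Since P₁ is strictly southwest of P₂, a monotone path through both must visit P₁ then P₂; paths through both = C(2, 1)·C(7, 3)·C(21, 10) = 24690120. Avoid both = 145422675 − 74884320 − 44442216 + 24690120 = 50786259.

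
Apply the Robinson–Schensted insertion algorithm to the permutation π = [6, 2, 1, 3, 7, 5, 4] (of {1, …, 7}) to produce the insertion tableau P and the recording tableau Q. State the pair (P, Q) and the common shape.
P = [1, 3, 4] / [2, 5] / [6, 7];  Q = [1, 4, 5] / [2, 6] / [3, 7];  common shape = (3, 2, 2)

Row-insert the values π_1, π_2, … into P one at a time, bumping the leftmost entry strictly greater than the inserted value down to the next row. The recording tableau Q records, in position (i, j), the step at which that cell was added to P.
  Insert 6 (step 1): P = [6];  Q = [1]
  Insert 2 (step 2): P = [2] / [6];  Q = [1] / [2]
  Insert 1 (step 3): P = [1] / [2] / [6];  Q = [1] / [2] / [3]
  Insert 3 (step 4): P = [1, 3] / [2] / [6];  Q = [1, 4] / [2] / [3]
  Insert 7 (step 5): P = [1, 3, 7] / [2] / [6];  Q = [1, 4, 5] / [2] / [3]
  Insert 5 (step 6): P = [1, 3, 5] / [2, 7] / [6];  Q = [1, 4, 5] / [2, 6] / [3]
  Insert 4 (step 7): P = [1, 3, 4] / [2, 5] / [6, 7];  Q = [1, 4, 5] / [2, 6] / [3, 7]
Final shape: (3, 2, 2).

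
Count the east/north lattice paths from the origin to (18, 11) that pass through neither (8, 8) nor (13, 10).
Number of paths = 25673694

Inclusion–exclusion. Total paths: C(29, 18) = 34597290. Through P₁: C(16, 8)·C(13, 10) = 3680820. Through P₂: C(23, 13)·C(6, 5) = 6864396. Since P₁ is strictly southwest of P₂, a monotone path through both must visit P₁ then P₂; paths through both = C(16, 8)·C(7, 5)·C(6, 5) = 1621620. Avoid both = 34597290 − 3680820 − 6864396 + 1621620 = 25673694.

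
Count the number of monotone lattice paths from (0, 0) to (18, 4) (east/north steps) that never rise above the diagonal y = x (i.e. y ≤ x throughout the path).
Number of paths = 5775

By the reflection principle (André's argument), the number of monotone paths to (18, 4) with n ≤ m that never go above y = x is C(22, 18) − C(22, 19) = 7315 − 1540 = 5775.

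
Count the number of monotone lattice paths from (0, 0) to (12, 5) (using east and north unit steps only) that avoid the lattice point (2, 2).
Number of paths = 4472

Total paths from (0, 0) to (12, 5): C(17, 12) = 6188. Paths through (2, 2): (paths (0, 0) → (2, 2)) × (paths (2, 2) → (12, 5)) = C(4, 2) · C(13, 10) = 6 · 286 = 1716. Avoidance count = 6188 − 1716 = 4472.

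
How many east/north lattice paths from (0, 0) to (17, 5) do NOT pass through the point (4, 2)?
Number of paths = 17934

Total paths from (0, 0) to (17, 5): C(22, 17) = 26334. Paths through (4, 2): (paths (0, 0) → (4, 2)) × (paths (4, 2) → (17, 5)) = C(6, 4) · C(16, 13) = 15 · 560 = 8400. Avoidance count = 26334 − 8400 = 17934.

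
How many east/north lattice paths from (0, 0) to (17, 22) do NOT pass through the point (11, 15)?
Number of paths = 37763027250

Total paths from (0, 0) to (17, 22): C(39, 17) = 51021117810. Paths through (11, 15): (paths (0, 0) → (11, 15)) × (paths (11, 15) → (17, 22)) = C(26, 11) · C(13, 6) = 7726160 · 1716 = 13258090560. Avoidance count = 51021117810 − 13258090560 = 37763027250.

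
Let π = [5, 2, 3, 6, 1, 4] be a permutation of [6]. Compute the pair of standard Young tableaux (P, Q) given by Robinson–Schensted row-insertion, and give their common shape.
P = [1, 3, 4] / [2, 6] / [5];  Q = [1, 3, 4] / [2, 6] / [5];  common shape = (3, 2, 1)

Row-insert the values π_1, π_2, … into P one at a time, bumping the leftmost entry strictly greater than the inserted value down to the next row. The recording tableau Q records, in position (i, j), the step at which that cell was added to P.
  Insert 5 (step 1): P = [5];  Q = [1]
  Insert 2 (step 2): P = [2] / [5];  Q = [1] / [2]
  Insert 3 (step 3): P = [2, 3] / [5];  Q = [1, 3] / [2]
  Insert 6 (step 4): P = [2, 3, 6] / [5];  Q = [1, 3, 4] / [2]
  Insert 1 (step 5): P = [1, 3, 6] / [2] / [5];  Q = [1, 3, 4] / [2] / [5]
  Insert 4 (step 6): P = [1, 3, 4] / [2, 6] / [5];  Q = [1, 3, 4] / [2, 6] / [5]
Final shape: (3, 2, 1).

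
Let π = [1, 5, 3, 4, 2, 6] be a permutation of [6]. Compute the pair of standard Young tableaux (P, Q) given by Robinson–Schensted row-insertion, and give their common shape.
P = [1, 2, 4, 6] / [3] / [5];  Q = [1, 2, 4, 6] / [3] / [5];  common shape = (4, 1, 1)

Row-insert the values π_1, π_2, … into P one at a time, bumping the leftmost entry strictly greater than the inserted value down to the next row. The recording tableau Q records, in position (i, j), the step at which that cell was added to P.
  Insert 1 (step 1): P = [1];  Q = [1]
  Insert 5 (step 2): P = [1, 5];  Q = [1, 2]
  Insert 3 (step 3): P = [1, 3] / [5];  Q = [1, 2] / [3]
  Insert 4 (step 4): P = [1, 3, 4] / [5];  Q = [1, 2, 4] / [3]
  Insert 2 (step 5): P = [1, 2, 4] / [3] / [5];  Q = [1, 2, 4] / [3] / [5]
  Insert 6 (step 6): P = [1, 2, 4, 6] / [3] / [5];  Q = [1, 2, 4, 6] / [3] / [5]
Final shape: (4, 1, 1).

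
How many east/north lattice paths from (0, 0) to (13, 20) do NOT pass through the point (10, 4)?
Number of paths = 572196471

Total paths from (0, 0) to (13, 20): C(33, 13) = 573166440. Paths through (10, 4): (paths (0, 0) → (10, 4)) × (paths (10, 4) → (13, 20)) = C(14, 10) · C(19, 3) = 1001 · 969 = 969969. Avoidance count = 573166440 − 969969 = 572196471.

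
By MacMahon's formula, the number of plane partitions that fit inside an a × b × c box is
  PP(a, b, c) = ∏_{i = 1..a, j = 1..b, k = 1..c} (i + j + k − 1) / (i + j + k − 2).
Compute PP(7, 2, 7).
PP(7, 2, 7) = 2760615

Evaluate the triple product over i = 1..7, j = 1..2, k = 1..7. The factors are (2/1) · (3/2) · (4/3) · (5/4) · (6/5) · (7/6) · (8/7) · (3/2) · … (98 factors total). The numerators and denominators telescope so the product is an integer; carrying out the multiplication exactly gives PP(7, 2, 7) = 2760615.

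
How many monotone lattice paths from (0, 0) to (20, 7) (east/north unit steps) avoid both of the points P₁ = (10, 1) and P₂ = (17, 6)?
Number of paths = 431002

Inclusion–exclusion. Total paths: C(27, 20) = 888030. Through P₁: C(11, 10)·C(16, 10) = 88088. Through P₂: C(23, 17)·C(4, 3) = 403788. Since P₁ is strictly southwest of P₂, a monotone path through both must visit P₁ then P₂; paths through both = C(11, 10)·C(12, 7)·C(4, 3) = 34848. Avoid both = 888030 − 88088 − 403788 + 34848 = 431002.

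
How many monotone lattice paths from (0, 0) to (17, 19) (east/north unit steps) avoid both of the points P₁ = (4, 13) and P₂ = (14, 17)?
Number of paths = 5904920990

Inclusion–exclusion. Total paths: C(36, 17) = 8597496600. Through P₁: C(17, 4)·C(19, 13) = 64574160. Through P₂: C(31, 14)·C(5, 3) = 2651825250. Since P₁ is strictly southwest of P₂, a monotone path through both must visit P₁ then P₂; paths through both = C(17, 4)·C(14, 10)·C(5, 3) = 23823800. Avoid both = 8597496600 − 64574160 − 2651825250 + 23823800 = 5904920990.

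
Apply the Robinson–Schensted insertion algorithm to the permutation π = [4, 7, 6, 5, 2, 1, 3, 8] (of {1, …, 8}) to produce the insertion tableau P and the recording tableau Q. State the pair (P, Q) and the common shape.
P = [1, 3, 8] / [2, 5] / [4] / [6] / [7];  Q = [1, 2, 8] / [3, 7] / [4] / [5] / [6];  common shape = (3, 2, 1, 1, 1)

Row-insert the values π_1, π_2, … into P one at a time, bumping the leftmost entry strictly greater than the inserted value down to the next row. The recording tableau Q records, in position (i, j), the step at which that cell was added to P.
  Insert 4 (step 1): P = [4];  Q = [1]
  Insert 7 (step 2): P = [4, 7];  Q = [1, 2]
  Insert 6 (step 3): P = [4, 6] / [7];  Q = [1, 2] / [3]
  Insert 5 (step 4): P = [4, 5] / [6] / [7];  Q = [1, 2] / [3] / [4]
  Insert 2 (step 5): P = [2, 5] / [4] / [6] / [7];  Q = [1, 2] / [3] / [4] / [5]
  Insert 1 (step 6): P = [1, 5] / [2] / [4] / [6] / [7];  Q = [1, 2] / [3] / [4] / [5] / [6]
  Insert 3 (step 7): P = [1, 3] / [2, 5] / [4] / [6] / [7];  Q = [1, 2] / [3, 7] / [4] / [5] / [6]
  Insert 8 (step 8): P = [1, 3, 8] / [2, 5] / [4] / [6] / [7];  Q = [1, 2, 8] / [3, 7] / [4] / [5] / [6]
Final shape: (3, 2, 1, 1, 1).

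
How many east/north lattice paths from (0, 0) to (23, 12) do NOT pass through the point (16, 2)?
Number of paths = 831476256

Total paths from (0, 0) to (23, 12): C(35, 23) = 834451800. Paths through (16, 2): (paths (0, 0) → (16, 2)) × (paths (16, 2) → (23, 12)) = C(18, 16) · C(17, 7) = 153 · 19448 = 2975544. Avoidance count = 834451800 − 2975544 = 831476256.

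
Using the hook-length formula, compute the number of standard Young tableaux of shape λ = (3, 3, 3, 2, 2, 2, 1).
# SYT of shape (3, 3, 3, 2, 2, 2, 1) = 91520

Hook-length formula: f^λ = n! / Π hook(c), product over all cells c of the Young diagram. For λ = (3, 3, 3, 2, 2, 2, 1), n = 16 boxes. Hook lengths by row (left-to-right, top-to-bottom): [9, 7, 3]; [8, 6, 2]; [7, 5, 1]; [5, 3]; [4, 2]; [3, 1]; [1]. Product of hooks = 228614400. So f^λ = 16! / 228614400 = 20922789888000 / 228614400 = 91520.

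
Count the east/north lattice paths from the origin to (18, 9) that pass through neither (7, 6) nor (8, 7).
Number of paths = 3864003

Inclusion–exclusion. Total paths: C(27, 18) = 4686825. Through P₁: C(13, 7)·C(14, 11) = 624624. Through P₂: C(15, 8)·C(12, 10) = 424710. Since P₁ is strictly southwest of P₂, a monotone path through both must visit P₁ then P₂; paths through both = C(13, 7)·C(2, 1)·C(12, 10) = 226512. Avoid both = 4686825 − 624624 − 424710 + 226512 = 3864003.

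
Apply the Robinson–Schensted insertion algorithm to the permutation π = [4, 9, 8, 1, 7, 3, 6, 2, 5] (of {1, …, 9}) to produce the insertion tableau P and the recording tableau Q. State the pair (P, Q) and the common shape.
P = [1, 2, 5] / [3, 6] / [4, 7] / [8] / [9];  Q = [1, 2, 7] / [3, 5] / [4, 9] / [6] / [8];  common shape = (3, 2, 2, 1, 1)

Row-insert the values π_1, π_2, … into P one at a time, bumping the leftmost entry strictly greater than the inserted value down to the next row. The recording tableau Q records, in position (i, j), the step at which that cell was added to P.
  Insert 4 (step 1): P = [4];  Q = [1]
  Insert 9 (step 2): P = [4, 9];  Q = [1, 2]
  Insert 8 (step 3): P = [4, 8] / [9];  Q = [1, 2] / [3]
  Insert 1 (step 4): P = [1, 8] / [4] / [9];  Q = [1, 2] / [3] / [4]
  Insert 7 (step 5): P = [1, 7] / [4, 8] / [9];  Q = [1, 2] / [3, 5] / [4]
  Insert 3 (step 6): P = [1, 3] / [4, 7] / [8] / [9];  Q = [1, 2] / [3, 5] / [4] / [6]
  Insert 6 (step 7): P = [1, 3, 6] / [4, 7] / [8] / [9];  Q = [1, 2, 7] / [3, 5] / [4] / [6]
  Insert 2 (step 8): P = [1, 2, 6] / [3, 7] / [4] / [8] / [9];  Q = [1, 2, 7] / [3, 5] / [4] / [6] / [8]
  Insert 5 (step 9): P = [1, 2, 5] / [3, 6] / [4, 7] / [8] / [9];  Q = [1, 2, 7] / [3, 5] / [4, 9] / [6] / [8]
Final shape: (3, 2, 2, 1, 1).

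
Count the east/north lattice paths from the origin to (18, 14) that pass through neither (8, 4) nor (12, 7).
Number of paths = 323245272

Inclusion–exclusion. Total paths: C(32, 18) = 471435600. Through P₁: C(12, 8)·C(20, 10) = 91454220. Through P₂: C(19, 12)·C(13, 6) = 86465808. Since P₁ is strictly southwest of P₂, a monotone path through both must visit P₁ then P₂; paths through both = C(12, 8)·C(7, 4)·C(13, 6) = 29729700. Avoid both = 471435600 − 91454220 − 86465808 + 29729700 = 323245272.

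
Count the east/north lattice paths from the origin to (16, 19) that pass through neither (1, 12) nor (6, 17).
Number of paths = 4051265592

Inclusion–exclusion. Total paths: C(35, 16) = 4059928950. Through P₁: C(13, 1)·C(22, 15) = 2217072. Through P₂: C(23, 6)·C(12, 10) = 6662502. Since P₁ is strictly southwest of P₂, a monotone path through both must visit P₁ then P₂; paths through both = C(13, 1)·C(10, 5)·C(12, 10) = 216216. Avoid both = 4059928950 − 2217072 − 6662502 + 216216 = 4051265592.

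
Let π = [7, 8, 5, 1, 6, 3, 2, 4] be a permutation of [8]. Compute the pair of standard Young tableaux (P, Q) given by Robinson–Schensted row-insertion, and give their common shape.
P = [1, 2, 4] / [3, 6] / [5, 8] / [7];  Q = [1, 2, 8] / [3, 5] / [4, 6] / [7];  common shape = (3, 2, 2, 1)

Row-insert the values π_1, π_2, … into P one at a time, bumping the leftmost entry strictly greater than the inserted value down to the next row. The recording tableau Q records, in position (i, j), the step at which that cell was added to P.
  Insert 7 (step 1): P = [7];  Q = [1]
  Insert 8 (step 2): P = [7, 8];  Q = [1, 2]
  Insert 5 (step 3): P = [5, 8] / [7];  Q = [1, 2] / [3]
  Insert 1 (step 4): P = [1, 8] / [5] / [7];  Q = [1, 2] / [3] / [4]
  Insert 6 (step 5): P = [1, 6] / [5, 8] / [7];  Q = [1, 2] / [3, 5] / [4]
  Insert 3 (step 6): P = [1, 3] / [5, 6] / [7, 8];  Q = [1, 2] / [3, 5] / [4, 6]
  Insert 2 (step 7): P = [1, 2] / [3, 6] / [5, 8] / [7];  Q = [1, 2] / [3, 5] / [4, 6] / [7]
  Insert 4 (step 8): P = [1, 2, 4] / [3, 6] / [5, 8] / [7];  Q = [1, 2, 8] / [3, 5] / [4, 6] / [7]
Final shape: (3, 2, 2, 1).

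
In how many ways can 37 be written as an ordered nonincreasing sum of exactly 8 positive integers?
p(37, 8 parts) = 2104

Partitions of n into exactly k parts are in bijection with partitions of n − k into at most k parts (subtract 1 from each part). So p(37, exactly 8) = p(29, parts ≤ 8). Computing via the recurrence p(m, j) = p(m, j−1) + p(m−j, j) gives 2104.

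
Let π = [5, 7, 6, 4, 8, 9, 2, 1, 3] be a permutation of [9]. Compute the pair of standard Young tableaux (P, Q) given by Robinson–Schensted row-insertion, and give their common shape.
P = [1, 3, 8, 9] / [2, 6] / [4] / [5] / [7];  Q = [1, 2, 5, 6] / [3, 9] / [4] / [7] / [8];  common shape = (4, 2, 1, 1, 1)

Row-insert the values π_1, π_2, … into P one at a time, bumping the leftmost entry strictly greater than the inserted value down to the next row. The recording tableau Q records, in position (i, j), the step at which that cell was added to P.
  Insert 5 (step 1): P = [5];  Q = [1]
  Insert 7 (step 2): P = [5, 7];  Q = [1, 2]
  Insert 6 (step 3): P = [5, 6] / [7];  Q = [1, 2] / [3]
  Insert 4 (step 4): P = [4, 6] / [5] / [7];  Q = [1, 2] / [3] / [4]
  Insert 8 (step 5): P = [4, 6, 8] / [5] / [7];  Q = [1, 2, 5] / [3] / [4]
  Insert 9 (step 6): P = [4, 6, 8, 9] / [5] / [7];  Q = [1, 2, 5, 6] / [3] / [4]
  Insert 2 (step 7): P = [2, 6, 8, 9] / [4] / [5] / [7];  Q = [1, 2, 5, 6] / [3] / [4] / [7]
  Insert 1 (step 8): P = [1, 6, 8, 9] / [2] / [4] / [5] / [7];  Q = [1, 2, 5, 6] / [3] / [4] / [7] / [8]
  Insert 3 (step 9): P = [1, 3, 8, 9] / [2, 6] / [4] / [5] / [7];  Q = [1, 2, 5, 6] / [3, 9] / [4] / [7] / [8]
Final shape: (4, 2, 1, 1, 1).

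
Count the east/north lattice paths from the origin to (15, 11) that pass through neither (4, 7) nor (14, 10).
Number of paths = 3541958

Inclusion–exclusion. Total paths: C(26, 15) = 7726160. Through P₁: C(11, 4)·C(15, 11) = 450450. Through P₂: C(24, 14)·C(2, 1) = 3922512. Since P₁ is strictly southwest of P₂, a monotone path through both must visit P₁ then P₂; paths through both = C(11, 4)·C(13, 10)·C(2, 1) = 188760. Avoid both = 7726160 − 450450 − 3922512 + 188760 = 3541958.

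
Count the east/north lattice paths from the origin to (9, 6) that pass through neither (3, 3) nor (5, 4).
Number of paths = 2335

Inclusion–exclusion. Total paths: C(15, 9) = 5005. Through P₁: C(6, 3)·C(9, 6) = 1680. Through P₂: C(9, 5)·C(6, 4) = 1890. Since P₁ is strictly southwest of P₂, a monotone path through both must visit P₁ then P₂; paths through both = C(6, 3)·C(3, 2)·C(6, 4) = 900. Avoid both = 5005 − 1680 − 1890 + 900 = 2335.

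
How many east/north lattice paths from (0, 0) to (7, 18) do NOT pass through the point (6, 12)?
Number of paths = 350752

Total paths from (0, 0) to (7, 18): C(25, 7) = 480700. Paths through (6, 12): (paths (0, 0) → (6, 12)) × (paths (6, 12) → (7, 18)) = C(18, 6) · C(7, 1) = 18564 · 7 = 129948. Avoidance count = 480700 − 129948 = 350752.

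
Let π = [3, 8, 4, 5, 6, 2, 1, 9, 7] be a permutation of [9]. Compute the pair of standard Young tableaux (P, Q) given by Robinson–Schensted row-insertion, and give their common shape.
P = [1, 4, 5, 6, 7] / [2, 9] / [3] / [8];  Q = [1, 2, 4, 5, 8] / [3, 9] / [6] / [7];  common shape = (5, 2, 1, 1)

Row-insert the values π_1, π_2, … into P one at a time, bumping the leftmost entry strictly greater than the inserted value down to the next row. The recording tableau Q records, in position (i, j), the step at which that cell was added to P.
  Insert 3 (step 1): P = [3];  Q = [1]
  Insert 8 (step 2): P = [3, 8];  Q = [1, 2]
  Insert 4 (step 3): P = [3, 4] / [8];  Q = [1, 2] / [3]
  Insert 5 (step 4): P = [3, 4, 5] / [8];  Q = [1, 2, 4] / [3]
  Insert 6 (step 5): P = [3, 4, 5, 6] / [8];  Q = [1, 2, 4, 5] / [3]
  Insert 2 (step 6): P = [2, 4, 5, 6] / [3] / [8];  Q = [1, 2, 4, 5] / [3] / [6]
  Insert 1 (step 7): P = [1, 4, 5, 6] / [2] / [3] / [8];  Q = [1, 2, 4, 5] / [3] / [6] / [7]
  Insert 9 (step 8): P = [1, 4, 5, 6, 9] / [2] / [3] / [8];  Q = [1, 2, 4, 5, 8] / [3] / [6] / [7]
  Insert 7 (step 9): P = [1, 4, 5, 6, 7] / [2, 9] / [3] / [8];  Q = [1, 2, 4, 5, 8] / [3, 9] / [6] / [7]
Final shape: (5, 2, 1, 1).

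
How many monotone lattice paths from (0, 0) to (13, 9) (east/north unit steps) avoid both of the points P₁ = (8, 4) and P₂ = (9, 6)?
Number of paths = 249480

Inclusion–exclusion. Total paths: C(22, 13) = 497420. Through P₁: C(12, 8)·C(10, 5) = 124740. Through P₂: C(15, 9)·C(7, 4) = 175175. Since P₁ is strictly southwest of P₂, a monotone path through both must visit P₁ then P₂; paths through both = C(12, 8)·C(3, 1)·C(7, 4) = 51975. Avoid both = 497420 − 124740 − 175175 + 51975 = 249480.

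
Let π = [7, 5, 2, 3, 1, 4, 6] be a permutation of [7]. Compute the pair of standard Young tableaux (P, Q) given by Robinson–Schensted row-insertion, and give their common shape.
P = [1, 3, 4, 6] / [2] / [5] / [7];  Q = [1, 4, 6, 7] / [2] / [3] / [5];  common shape = (4, 1, 1, 1)

Row-insert the values π_1, π_2, … into P one at a time, bumping the leftmost entry strictly greater than the inserted value down to the next row. The recording tableau Q records, in position (i, j), the step at which that cell was added to P.
  Insert 7 (step 1): P = [7];  Q = [1]
  Insert 5 (step 2): P = [5] / [7];  Q = [1] / [2]
  Insert 2 (step 3): P = [2] / [5] / [7];  Q = [1] / [2] / [3]
  Insert 3 (step 4): P = [2, 3] / [5] / [7];  Q = [1, 4] / [2] / [3]
  Insert 1 (step 5): P = [1, 3] / [2] / [5] / [7];  Q = [1, 4] / [2] / [3] / [5]
  Insert 4 (step 6): P = [1, 3, 4] / [2] / [5] / [7];  Q = [1, 4, 6] / [2] / [3] / [5]
  Insert 6 (step 7): P = [1, 3, 4, 6] / [2] / [5] / [7];  Q = [1, 4, 6, 7] / [2] / [3] / [5]
Final shape: (4, 1, 1, 1).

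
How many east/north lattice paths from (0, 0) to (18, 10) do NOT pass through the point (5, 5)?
Number of paths = 10963974

Total paths from (0, 0) to (18, 10): C(28, 18) = 13123110. Paths through (5, 5): (paths (0, 0) → (5, 5)) × (paths (5, 5) → (18, 10)) = C(10, 5) · C(18, 13) = 252 · 8568 = 2159136. Avoidance count = 13123110 − 2159136 = 10963974.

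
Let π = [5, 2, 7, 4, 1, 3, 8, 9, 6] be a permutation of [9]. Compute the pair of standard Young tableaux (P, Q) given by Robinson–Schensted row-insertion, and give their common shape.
P = [1, 3, 6, 9] / [2, 4, 8] / [5, 7];  Q = [1, 3, 7, 8] / [2, 4, 9] / [5, 6];  common shape = (4, 3, 2)

Row-insert the values π_1, π_2, … into P one at a time, bumping the leftmost entry strictly greater than the inserted value down to the next row. The recording tableau Q records, in position (i, j), the step at which that cell was added to P.
  Insert 5 (step 1): P = [5];  Q = [1]
  Insert 2 (step 2): P = [2] / [5];  Q = [1] / [2]
  Insert 7 (step 3): P = [2, 7] / [5];  Q = [1, 3] / [2]
  Insert 4 (step 4): P = [2, 4] / [5, 7];  Q = [1, 3] / [2, 4]
  Insert 1 (step 5): P = [1, 4] / [2, 7] / [5];  Q = [1, 3] / [2, 4] / [5]
  Insert 3 (step 6): P = [1, 3] / [2, 4] / [5, 7];  Q = [1, 3] / [2, 4] / [5, 6]
  Insert 8 (step 7): P = [1, 3, 8] / [2, 4] / [5, 7];  Q = [1, 3, 7] / [2, 4] / [5, 6]
  Insert 9 (step 8): P = [1, 3, 8, 9] / [2, 4] / [5, 7];  Q = [1, 3, 7, 8] / [2, 4] / [5, 6]
  Insert 6 (step 9): P = [1, 3, 6, 9] / [2, 4, 8] / [5, 7];  Q = [1, 3, 7, 8] / [2, 4, 9] / [5, 6]
Final shape: (4, 3, 2).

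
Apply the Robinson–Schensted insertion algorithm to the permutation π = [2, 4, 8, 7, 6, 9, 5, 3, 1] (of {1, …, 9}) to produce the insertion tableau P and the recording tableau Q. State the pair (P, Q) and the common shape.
P = [1, 3, 5, 9] / [2] / [4] / [6] / [7] / [8];  Q = [1, 2, 3, 6] / [4] / [5] / [7] / [8] / [9];  common shape = (4, 1, 1, 1, 1, 1)

Row-insert the values π_1, π_2, … into P one at a time, bumping the leftmost entry strictly greater than the inserted value down to the next row. The recording tableau Q records, in position (i, j), the step at which that cell was added to P.
  Insert 2 (step 1): P = [2];  Q = [1]
  Insert 4 (step 2): P = [2, 4];  Q = [1, 2]
  Insert 8 (step 3): P = [2, 4, 8];  Q = [1, 2, 3]
  Insert 7 (step 4): P = [2, 4, 7] / [8];  Q = [1, 2, 3] / [4]
  Insert 6 (step 5): P = [2, 4, 6] / [7] / [8];  Q = [1, 2, 3] / [4] / [5]
  Insert 9 (step 6): P = [2, 4, 6, 9] / [7] / [8];  Q = [1, 2, 3, 6] / [4] / [5]
  Insert 5 (step 7): P = [2, 4, 5, 9] / [6] / [7] / [8];  Q = [1, 2, 3, 6] / [4] / [5] / [7]
  Insert 3 (step 8): P = [2, 3, 5, 9] / [4] / [6] / [7] / [8];  Q = [1, 2, 3, 6] / [4] / [5] / [7] / [8]
  Insert 1 (step 9): P = [1, 3, 5, 9] / [2] / [4] / [6] / [7] / [8];  Q = [1, 2, 3, 6] / [4] / [5] / [7] / [8] / [9]
Final shape: (4, 1, 1, 1, 1, 1).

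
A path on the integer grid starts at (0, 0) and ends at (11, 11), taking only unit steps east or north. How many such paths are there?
Number of paths = 705432

A monotone lattice path from (0, 0) to (11, 11) consists of 11 east steps and 11 north steps in some order, so it is determined by which 11 of the 22 steps are east. The count is C(22, 11) = 705432.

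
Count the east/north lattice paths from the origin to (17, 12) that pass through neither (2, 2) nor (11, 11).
Number of paths = 29387391

Inclusion–exclusion. Total paths: C(29, 17) = 51895935. Through P₁: C(4, 2)·C(25, 15) = 19612560. Through P₂: C(22, 11)·C(7, 6) = 4938024. Since P₁ is strictly southwest of P₂, a monotone path through both must visit P₁ then P₂; paths through both = C(4, 2)·C(18, 9)·C(7, 6) = 2042040. Avoid both = 51895935 − 19612560 − 4938024 + 2042040 = 29387391.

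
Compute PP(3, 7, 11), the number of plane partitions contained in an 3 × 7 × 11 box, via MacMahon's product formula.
PP(3, 7, 11) = 431621592480

Evaluate the triple product over i = 1..3, j = 1..7, k = 1..11. The factors are (2/1) · (3/2) · (4/3) · (5/4) · (6/5) · (7/6) · (8/7) · (9/8) · … (231 factors total). The numerators and denominators telescope so the product is an integer; carrying out the multiplication exactly gives PP(3, 7, 11) = 431621592480.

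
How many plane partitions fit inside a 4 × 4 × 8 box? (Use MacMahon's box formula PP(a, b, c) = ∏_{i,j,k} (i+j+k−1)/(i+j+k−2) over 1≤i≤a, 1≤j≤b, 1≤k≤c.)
PP(4, 4, 8) = 184225041

Evaluate the triple product over i = 1..4, j = 1..4, k = 1..8. The factors are (2/1) · (3/2) · (4/3) · (5/4) · (6/5) · (7/6) · (8/7) · (9/8) · … (128 factors total). The numerators and denominators telescope so the product is an integer; carrying out the multiplication exactly gives PP(4, 4, 8) = 184225041.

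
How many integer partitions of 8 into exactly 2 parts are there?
p(8, 2 parts) = 4

Partitions of n into exactly k parts ↔ partitions of n − k into at most k parts (subtract 1 from each part). For n = 8, k = 2, the partitions are: 7+1, 6+2, 5+3, 4+4. Count = 4.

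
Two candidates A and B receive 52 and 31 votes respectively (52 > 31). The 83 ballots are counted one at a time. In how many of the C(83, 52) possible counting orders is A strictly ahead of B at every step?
Strict-lead orderings = 15051359450987886560688

Total orderings of the 83 votes with 52 for A: C(83, 52) = 59488706401523551644624. By the Bertrand ballot formula (Cycle Lemma / reflection principle), the number of orderings in which A is strictly ahead of B throughout is (p − q)/(p + q) · C(p + q, p) = (52 − 31)/(52 + 31) · 59488706401523551644624 = 15051359450987886560688.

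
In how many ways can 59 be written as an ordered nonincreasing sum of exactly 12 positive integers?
p(59, 12 parts) = 64707

Partitions of n into exactly k parts are in bijection with partitions of n − k into at most k parts (subtract 1 from each part). So p(59, exactly 12) = p(47, parts ≤ 12). Computing via the recurrence p(m, j) = p(m, j−1) + p(m−j, j) gives 64707.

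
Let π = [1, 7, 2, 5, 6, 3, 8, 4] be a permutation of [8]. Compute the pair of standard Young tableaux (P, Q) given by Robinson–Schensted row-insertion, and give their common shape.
P = [1, 2, 3, 4, 8] / [5, 6] / [7];  Q = [1, 2, 4, 5, 7] / [3, 8] / [6];  common shape = (5, 2, 1)

Row-insert the values π_1, π_2, … into P one at a time, bumping the leftmost entry strictly greater than the inserted value down to the next row. The recording tableau Q records, in position (i, j), the step at which that cell was added to P.
  Insert 1 (step 1): P = [1];  Q = [1]
  Insert 7 (step 2): P = [1, 7];  Q = [1, 2]
  Insert 2 (step 3): P = [1, 2] / [7];  Q = [1, 2] / [3]
  Insert 5 (step 4): P = [1, 2, 5] / [7];  Q = [1, 2, 4] / [3]
  Insert 6 (step 5): P = [1, 2, 5, 6] / [7];  Q = [1, 2, 4, 5] / [3]
  Insert 3 (step 6): P = [1, 2, 3, 6] / [5] / [7];  Q = [1, 2, 4, 5] / [3] / [6]
  Insert 8 (step 7): P = [1, 2, 3, 6, 8] / [5] / [7];  Q = [1, 2, 4, 5, 7] / [3] / [6]
  Insert 4 (step 8): P = [1, 2, 3, 4, 8] / [5, 6] / [7];  Q = [1, 2, 4, 5, 7] / [3, 8] / [6]
Final shape: (5, 2, 1).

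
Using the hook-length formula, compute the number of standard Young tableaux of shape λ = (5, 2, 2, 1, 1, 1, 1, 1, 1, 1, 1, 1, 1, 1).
# SYT of shape (5, 2, 2, 1, 1, 1, 1, 1, 1, 1, 1, 1, 1, 1) = 258400

Hook-length formula: f^λ = n! / Π hook(c), product over all cells c of the Young diagram. For λ = (5, 2, 2, 1, 1, 1, 1, 1, 1, 1, 1, 1, 1, 1), n = 20 boxes. Hook lengths by row (left-to-right, top-to-bottom): [18, 6, 3, 2, 1]; [14, 2]; [13, 1]; [11]; [10]; [9]; [8]; [7]; [6]; [5]; [4]; [3]; [2]; [1]. Product of hooks = 9415255449600. So f^λ = 20! / 9415255449600 = 2432902008176640000 / 9415255449600 = 258400.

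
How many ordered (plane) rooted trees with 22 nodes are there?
C_21 = 24466267020

These ordered rooted trees are counted by the Catalan number C_n = (1/(n + 1)) · C(2n, n). For n = 21: C_21 = (1/22) · C(42, 21) = 538257874440/22 = 24466267020.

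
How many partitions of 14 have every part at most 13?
p(14, parts ≤ 13) = 134

Partitions of 14 with all parts ≤ 13: 13+1, 12+2, 12+1+1, 11+3, 11+2+1, 11+1+1+1, 10+4, 10+3+1, 10+2+2, 10+2+1+1, 10+1+1+1+1, 9+5, 9+4+1, 9+3+2, 9+3+1+1, 9+2+2+1, 9+2+1+1+1, 9+1+1+1+1+1, 8+6, 8+5+1, 8+4+2, 8+4+1+1, 8+3+3, 8+3+2+1, 8+3+1+1+1, 8+2+2+2, 8+2+2+1+1, 8+2+1+1+1+1, 8+1+1+1+1+1+1, 7+7, … (134 total). Count = 134.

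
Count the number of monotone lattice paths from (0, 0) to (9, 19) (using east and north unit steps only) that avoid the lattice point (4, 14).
Number of paths = 6135780

Total paths from (0, 0) to (9, 19): C(28, 9) = 6906900. Paths through (4, 14): (paths (0, 0) → (4, 14)) × (paths (4, 14) → (9, 19)) = C(18, 4) · C(10, 5) = 3060 · 252 = 771120. Avoidance count = 6906900 − 771120 = 6135780.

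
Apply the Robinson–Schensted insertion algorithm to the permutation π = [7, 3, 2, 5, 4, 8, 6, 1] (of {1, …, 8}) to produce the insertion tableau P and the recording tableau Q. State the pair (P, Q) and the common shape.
P = [1, 4, 6] / [2, 5, 8] / [3] / [7];  Q = [1, 4, 6] / [2, 5, 7] / [3] / [8];  common shape = (3, 3, 1, 1)

Row-insert the values π_1, π_2, … into P one at a time, bumping the leftmost entry strictly greater than the inserted value down to the next row. The recording tableau Q records, in position (i, j), the step at which that cell was added to P.
  Insert 7 (step 1): P = [7];  Q = [1]
  Insert 3 (step 2): P = [3] / [7];  Q = [1] / [2]
  Insert 2 (step 3): P = [2] / [3] / [7];  Q = [1] / [2] / [3]
  Insert 5 (step 4): P = [2, 5] / [3] / [7];  Q = [1, 4] / [2] / [3]
  Insert 4 (step 5): P = [2, 4] / [3, 5] / [7];  Q = [1, 4] / [2, 5] / [3]
  Insert 8 (step 6): P = [2, 4, 8] / [3, 5] / [7];  Q = [1, 4, 6] / [2, 5] / [3]
  Insert 6 (step 7): P = [2, 4, 6] / [3, 5, 8] / [7];  Q = [1, 4, 6] / [2, 5, 7] / [3]
  Insert 1 (step 8): P = [1, 4, 6] / [2, 5, 8] / [3] / [7];  Q = [1, 4, 6] / [2, 5, 7] / [3] / [8]
Final shape: (3, 3, 1, 1).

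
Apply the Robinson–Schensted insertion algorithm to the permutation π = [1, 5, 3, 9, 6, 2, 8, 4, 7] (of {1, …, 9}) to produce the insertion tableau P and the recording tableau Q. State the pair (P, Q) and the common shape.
P = [1, 2, 4, 7] / [3, 6, 8] / [5, 9];  Q = [1, 2, 4, 7] / [3, 5, 9] / [6, 8];  common shape = (4, 3, 2)

Row-insert the values π_1, π_2, … into P one at a time, bumping the leftmost entry strictly greater than the inserted value down to the next row. The recording tableau Q records, in position (i, j), the step at which that cell was added to P.
  Insert 1 (step 1): P = [1];  Q = [1]
  Insert 5 (step 2): P = [1, 5];  Q = [1, 2]
  Insert 3 (step 3): P = [1, 3] / [5];  Q = [1, 2] / [3]
  Insert 9 (step 4): P = [1, 3, 9] / [5];  Q = [1, 2, 4] / [3]
  Insert 6 (step 5): P = [1, 3, 6] / [5, 9];  Q = [1, 2, 4] / [3, 5]
  Insert 2 (step 6): P = [1, 2, 6] / [3, 9] / [5];  Q = [1, 2, 4] / [3, 5] / [6]
  Insert 8 (step 7): P = [1, 2, 6, 8] / [3, 9] / [5];  Q = [1, 2, 4, 7] / [3, 5] / [6]
  Insert 4 (step 8): P = [1, 2, 4, 8] / [3, 6] / [5, 9];  Q = [1, 2, 4, 7] / [3, 5] / [6, 8]
  Insert 7 (step 9): P = [1, 2, 4, 7] / [3, 6, 8] / [5, 9];  Q = [1, 2, 4, 7] / [3, 5, 9] / [6, 8]
Final shape: (4, 3, 2).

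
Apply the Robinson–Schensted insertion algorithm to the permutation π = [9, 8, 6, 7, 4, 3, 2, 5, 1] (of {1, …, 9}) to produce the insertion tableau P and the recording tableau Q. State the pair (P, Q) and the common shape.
P = [1, 5] / [2, 7] / [3] / [4] / [6] / [8] / [9];  Q = [1, 4] / [2, 8] / [3] / [5] / [6] / [7] / [9];  common shape = (2, 2, 1, 1, 1, 1, 1)

Row-insert the values π_1, π_2, … into P one at a time, bumping the leftmost entry strictly greater than the inserted value down to the next row. The recording tableau Q records, in position (i, j), the step at which that cell was added to P.
  Insert 9 (step 1): P = [9];  Q = [1]
  Insert 8 (step 2): P = [8] / [9];  Q = [1] / [2]
  Insert 6 (step 3): P = [6] / [8] / [9];  Q = [1] / [2] / [3]
  Insert 7 (step 4): P = [6, 7] / [8] / [9];  Q = [1, 4] / [2] / [3]
  Insert 4 (step 5): P = [4, 7] / [6] / [8] / [9];  Q = [1, 4] / [2] / [3] / [5]
  Insert 3 (step 6): P = [3, 7] / [4] / [6] / [8] / [9];  Q = [1, 4] / [2] / [3] / [5] / [6]
  Insert 2 (step 7): P = [2, 7] / [3] / [4] / [6] / [8] / [9];  Q = [1, 4] / [2] / [3] / [5] / [6] / [7]
  Insert 5 (step 8): P = [2, 5] / [3, 7] / [4] / [6] / [8] / [9];  Q = [1, 4] / [2, 8] / [3] / [5] / [6] / [7]
  Insert 1 (step 9): P = [1, 5] / [2, 7] / [3] / [4] / [6] / [8] / [9];  Q = [1, 4] / [2, 8] / [3] / [5] / [6] / [7] / [9]
Final shape: (2, 2, 1, 1, 1, 1, 1).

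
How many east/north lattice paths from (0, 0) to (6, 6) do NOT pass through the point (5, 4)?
Number of paths = 546

Total paths from (0, 0) to (6, 6): C(12, 6) = 924. Paths through (5, 4): (paths (0, 0) → (5, 4)) × (paths (5, 4) → (6, 6)) = C(9, 5) · C(3, 1) = 126 · 3 = 378. Avoidance count = 924 − 378 = 546.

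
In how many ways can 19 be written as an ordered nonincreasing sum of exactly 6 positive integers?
p(19, 6 parts) = 71

Partitions of n into exactly k parts are in bijection with partitions of n − k into at most k parts (subtract 1 from each part). So p(19, exactly 6) = p(13, parts ≤ 6). Computing via the recurrence p(m, j) = p(m, j−1) + p(m−j, j) gives 71.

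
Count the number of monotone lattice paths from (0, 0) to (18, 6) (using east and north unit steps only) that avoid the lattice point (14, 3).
Number of paths = 110796

Total paths from (0, 0) to (18, 6): C(24, 18) = 134596. Paths through (14, 3): (paths (0, 0) → (14, 3)) × (paths (14, 3) → (18, 6)) = C(17, 14) · C(7, 4) = 680 · 35 = 23800. Avoidance count = 134596 − 23800 = 110796.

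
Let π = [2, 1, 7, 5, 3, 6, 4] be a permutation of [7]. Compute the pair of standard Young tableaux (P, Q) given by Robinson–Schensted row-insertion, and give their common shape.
P = [1, 3, 4] / [2, 5, 6] / [7];  Q = [1, 3, 6] / [2, 4, 7] / [5];  common shape = (3, 3, 1)

Row-insert the values π_1, π_2, … into P one at a time, bumping the leftmost entry strictly greater than the inserted value down to the next row. The recording tableau Q records, in position (i, j), the step at which that cell was added to P.
  Insert 2 (step 1): P = [2];  Q = [1]
  Insert 1 (step 2): P = [1] / [2];  Q = [1] / [2]
  Insert 7 (step 3): P = [1, 7] / [2];  Q = [1, 3] / [2]
  Insert 5 (step 4): P = [1, 5] / [2, 7];  Q = [1, 3] / [2, 4]
  Insert 3 (step 5): P = [1, 3] / [2, 5] / [7];  Q = [1, 3] / [2, 4] / [5]
  Insert 6 (step 6): P = [1, 3, 6] / [2, 5] / [7];  Q = [1, 3, 6] / [2, 4] / [5]
  Insert 4 (step 7): P = [1, 3, 4] / [2, 5, 6] / [7];  Q = [1, 3, 6] / [2, 4, 7] / [5]
Final shape: (3, 3, 1).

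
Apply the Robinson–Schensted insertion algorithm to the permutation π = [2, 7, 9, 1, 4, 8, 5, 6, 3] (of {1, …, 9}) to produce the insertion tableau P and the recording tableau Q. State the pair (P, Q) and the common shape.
P = [1, 3, 5, 6] / [2, 4, 8] / [7] / [9];  Q = [1, 2, 3, 8] / [4, 5, 6] / [7] / [9];  common shape = (4, 3, 1, 1)

Row-insert the values π_1, π_2, … into P one at a time, bumping the leftmost entry strictly greater than the inserted value down to the next row. The recording tableau Q records, in position (i, j), the step at which that cell was added to P.
  Insert 2 (step 1): P = [2];  Q = [1]
  Insert 7 (step 2): P = [2, 7];  Q = [1, 2]
  Insert 9 (step 3): P = [2, 7, 9];  Q = [1, 2, 3]
  Insert 1 (step 4): P = [1, 7, 9] / [2];  Q = [1, 2, 3] / [4]
  Insert 4 (step 5): P = [1, 4, 9] / [2, 7];  Q = [1, 2, 3] / [4, 5]
  Insert 8 (step 6): P = [1, 4, 8] / [2, 7, 9];  Q = [1, 2, 3] / [4, 5, 6]
  Insert 5 (step 7): P = [1, 4, 5] / [2, 7, 8] / [9];  Q = [1, 2, 3] / [4, 5, 6] / [7]
  Insert 6 (step 8): P = [1, 4, 5, 6] / [2, 7, 8] / [9];  Q = [1, 2, 3, 8] / [4, 5, 6] / [7]
  Insert 3 (step 9): P = [1, 3, 5, 6] / [2, 4, 8] / [7] / [9];  Q = [1, 2, 3, 8] / [4, 5, 6] / [7] / [9]
Final shape: (4, 3, 1, 1).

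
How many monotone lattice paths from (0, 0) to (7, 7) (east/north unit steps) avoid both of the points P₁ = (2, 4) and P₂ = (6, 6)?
Number of paths = 1194

Inclusion–exclusion. Total paths: C(14, 7) = 3432. Through P₁: C(6, 2)·C(8, 5) = 840. Through P₂: C(12, 6)·C(2, 1) = 1848. Since P₁ is strictly southwest of P₂, a monotone path through both must visit P₁ then P₂; paths through both = C(6, 2)·C(6, 4)·C(2, 1) = 450. Avoid both = 3432 − 840 − 1848 + 450 = 1194.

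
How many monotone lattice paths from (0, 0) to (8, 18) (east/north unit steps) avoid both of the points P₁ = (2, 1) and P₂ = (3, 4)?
Number of paths = 991990

Inclusion–exclusion. Total paths: C(26, 8) = 1562275. Through P₁: C(3, 2)·C(23, 6) = 302841. Through P₂: C(7, 3)·C(19, 5) = 406980. Since P₁ is strictly southwest of P₂, a monotone path through both must visit P₁ then P₂; paths through both = C(3, 2)·C(4, 1)·C(19, 5) = 139536. Avoid both = 1562275 − 302841 − 406980 + 139536 = 991990.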